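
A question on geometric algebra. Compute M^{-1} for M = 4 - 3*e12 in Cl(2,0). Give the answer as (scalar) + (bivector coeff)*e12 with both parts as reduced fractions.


M = 4 - 3*e12, where e12^2 = -1.
Since M commutes with its reverse ~M = a - b*e12, M * ~M = a^2 - b^2*e12^2 = a^2 + b^2.
So M^{-1} = ~M / (a^2 + b^2) = (a - b*e12)/(a^2 + b^2).
a^2 + b^2 = 16 + 9 = 25
Scalar part = 4/25 = 4/25
Bivector coeff = 3/25 = 3/25
M^{-1} = 4/25 + 3/25*e12


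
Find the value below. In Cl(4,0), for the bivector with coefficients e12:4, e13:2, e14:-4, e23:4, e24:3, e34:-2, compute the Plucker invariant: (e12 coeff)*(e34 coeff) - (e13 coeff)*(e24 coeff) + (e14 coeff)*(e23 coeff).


Plucker relation: af - be + cd
a*f = 4*(-2) = -8
b*e = 2*3 = 6
c*d = (-4)*4 = -16
af - be + cd = -8 - 6 + (-16)
= -30


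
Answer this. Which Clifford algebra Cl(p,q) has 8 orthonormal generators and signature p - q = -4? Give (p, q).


We need p + q = 8 and p - q = -4.
Adding: 2p = 8 + (-4) = 4, so p = 2.
Then q = 8 - 2 = 6.
(p, q) = (2, 6)


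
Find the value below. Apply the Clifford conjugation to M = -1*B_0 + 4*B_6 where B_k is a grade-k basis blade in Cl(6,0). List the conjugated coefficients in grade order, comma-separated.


Clifford conjugate sign for grade k: (-1)^(k(k+1)/2)
Grade 0: (-1)^(0*1/2) = (-1)^0 = 1, coeff -1 -> -1
Grade 6: (-1)^(6*7/2) = (-1)^21 = -1, coeff 4 -> -4
Conjugated coefficients: -1, -4


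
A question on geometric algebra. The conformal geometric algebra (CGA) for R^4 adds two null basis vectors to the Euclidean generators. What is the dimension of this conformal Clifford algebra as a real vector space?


The conformal model of R^4 uses Cl(5,1): the 4 Euclidean generators plus two extra orthogonal generators e+ (e+^2 = +1) and e- (e-^2 = -1), from which the null vectors e0, einf are built.
Number of generators m = 4 + 2 = 6.
dim Cl(p,q) = 2^m = 2^6 = 64


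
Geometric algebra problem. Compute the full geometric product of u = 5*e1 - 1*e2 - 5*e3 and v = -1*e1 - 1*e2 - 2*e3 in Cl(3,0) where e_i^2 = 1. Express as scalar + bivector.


In Cl(3,0): e_i^2 = 1, e_ie_j = -e_je_i for i != j.
Scalar part = u . v = 5*(-1) + (-1)*(-1) + (-5)*(-2)
= -5 + 1 + 10 = 6
e12 coeff = 5*(-1) - (-1)*(-1) = -5 - 1 = -6
e13 coeff = 5*(-2) - (-5)*(-1) = -10 - 5 = -15
e23 coeff = (-1)*(-2) - (-5)*(-1) = 2 - 5 = -3
uv = 6 - 6*e12 - 15*e13 - 3*e23


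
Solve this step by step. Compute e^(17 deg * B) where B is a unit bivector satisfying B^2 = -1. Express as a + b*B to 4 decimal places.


For a unit bivector B with B^2 = -1, the exponential series gives
e^(theta*B) = cos(theta) + sin(theta)*B (the GA analogue of Euler's formula).
theta = 17 degrees = 0.296706 rad
cos(17 deg) = 0.9563
sin(17 deg) = 0.2924
exp(theta*B) = 0.9563 + 0.2924*B


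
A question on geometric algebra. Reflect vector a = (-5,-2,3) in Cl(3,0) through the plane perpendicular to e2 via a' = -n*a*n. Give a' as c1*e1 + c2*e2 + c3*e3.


Reflection formula: a' = -n*a*n, with n = e2 (unit vector, n^2 = 1).
For reflection through hyperplane perp to e2:
The component along e2 flips sign, others stay.
a = (-5, -2, 3)
a' = (-5, 2, 3)
a' = -5*e1 + 2*e2 + 3*e3


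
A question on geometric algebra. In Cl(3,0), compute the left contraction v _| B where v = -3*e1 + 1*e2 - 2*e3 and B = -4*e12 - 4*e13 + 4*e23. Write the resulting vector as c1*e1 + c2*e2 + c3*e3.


Left contraction v _| B = <vB>_1 (grade-1 part of the geometric product vB).
Using e1_|e12 = e2, e2_|e12 = -e1, e1_|e13 = e3, e3_|e13 = -e1, e2_|e23 = e3, e3_|e23 = -e2:
e1 coeff: -v2*b12 - v3*b13 = -(1)*(-4) - (-2)*(-4) = -4
e2 coeff: v1*b12 - v3*b23 = (-3)*(-4) - (-2)*(4) = 20
e3 coeff: v1*b13 + v2*b23 = (-3)*(-4) + (1)*(4) = 16
v _| B = -4*e1 + 20*e2 + 16*e3


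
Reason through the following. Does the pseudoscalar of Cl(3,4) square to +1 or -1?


The pseudoscalar I = e1...e_n (product of all n generators) of Cl(p,q) satisfies I^2 = (-1)^(q + n(n-1)/2).
p = 3, q = 4, n = p + q = 7
n(n-1)/2 = 7 * 6 / 2 = 21
Exponent = q + n(n-1)/2 = 4 + 21 = 25
I^2 = (-1)^25 = -1


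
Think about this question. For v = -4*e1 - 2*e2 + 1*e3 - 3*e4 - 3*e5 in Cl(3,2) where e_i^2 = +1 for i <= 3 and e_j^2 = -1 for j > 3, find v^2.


v^2 = sum of c_i^2 * e_i^2
Positive signature terms (e_i^2 = +1): (-4)^2 + (-2)^2 + 1^2 = 21
Negative signature terms (e_j^2 = -1): (-3)^2 + (-3)^2 = 18
v^2 = 21 - 18 = 3


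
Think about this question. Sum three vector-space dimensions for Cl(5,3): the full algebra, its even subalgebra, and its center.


n = 5 + 3 = 8
Total dim = 2^8 = 256
Even subalgebra dim = 2^7 = 128
n is even, so center dim = 1
Sum = 256 + 128 + 1 = 385


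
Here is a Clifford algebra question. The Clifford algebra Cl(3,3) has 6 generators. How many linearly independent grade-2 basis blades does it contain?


Number of grade-k basis blades in Cl(p,q) with n = p + q is C(n, k).
n = 3 + 3 = 6
C(6, 2) = 6! / (2! * 4!)
= 720 / (2 * 24)
= 15


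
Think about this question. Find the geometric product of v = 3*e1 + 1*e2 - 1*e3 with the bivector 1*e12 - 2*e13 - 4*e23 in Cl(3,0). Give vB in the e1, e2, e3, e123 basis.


vB has grade-1 (vector) and grade-3 (trivector) parts: vB = (v _| B) + (v ^ B).
Vector part <vB>_1:
  e1: -v2*b12 - v3*b13 = -(1)*(1) - (-1)*(-2) = -3
  e2: v1*b12 - v3*b23 = (3)*(1) - (-1)*(-4) = -1
  e3: v1*b13 + v2*b23 = (3)*(-2) + (1)*(-4) = -10
Trivector part <vB>_3:
  e123: v1*b23 - v2*b13 + v3*b12 = (3)*(-4) - (1)*(-2) + (-1)*(1) = -11
vB = -3*e1 - 1*e2 - 10*e3 - 11*e123


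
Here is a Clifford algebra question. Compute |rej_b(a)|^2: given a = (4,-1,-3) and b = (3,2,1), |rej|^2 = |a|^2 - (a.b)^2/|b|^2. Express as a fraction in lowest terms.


|a|^2 = 4^2 + (-1)^2 + (-3)^2 = 26
|b|^2 = 3^2 + 2^2 + 1^2 = 14
a . b = 4*3 + (-1)*2 + (-3)*1 = 7
(a.b)^2 = 7^2 = 49
|rej|^2 = 26 - 49/14
= (364 - 49)/14
= 315/14
In lowest terms: 45/2


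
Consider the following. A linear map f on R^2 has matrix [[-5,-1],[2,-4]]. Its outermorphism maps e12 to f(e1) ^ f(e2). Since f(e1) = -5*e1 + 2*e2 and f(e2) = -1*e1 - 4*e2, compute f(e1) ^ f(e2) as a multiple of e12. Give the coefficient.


The outermorphism of a linear map f sends e1^e2 to f(e1)^f(e2).
f(e1) = -5*e1 + 2*e2
f(e2) = -1*e1 - 4*e2
f(e1) ^ f(e2) = (-5*e1 + 2*e2) ^ (-1*e1 - 4*e2)
= (-5)*(-4)*e12 + 2*(-1)*e21
= (20 - (-2))*e12
= 22*e12
Coefficient = 22


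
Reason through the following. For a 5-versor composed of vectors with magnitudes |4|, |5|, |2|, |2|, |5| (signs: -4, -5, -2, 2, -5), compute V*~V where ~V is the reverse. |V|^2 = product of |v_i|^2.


Each vector v_i has |v_i|^2 = s_i^2
Squared scales: (-4)^2 = 16, (-5)^2 = 25, (-2)^2 = 4, 2^2 = 4, (-5)^2 = 25
|V|^2 = 16 * 25 * 4 * 4 * 25
= 160000


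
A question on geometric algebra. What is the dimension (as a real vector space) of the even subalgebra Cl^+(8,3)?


Even subalgebra dimension = 2^(n-1)
n = 8 + 3 = 11
2^(11 - 1) = 2^10 = 1024
Verification: sum of C(11,k) for even k = 1 + 55 + 330 + 462 + 165 + 11 = 1024
Result = 1024


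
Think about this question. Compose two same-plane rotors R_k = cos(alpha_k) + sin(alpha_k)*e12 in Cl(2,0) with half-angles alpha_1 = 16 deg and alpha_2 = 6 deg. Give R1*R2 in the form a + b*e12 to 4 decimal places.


Same-plane rotors commute and their half-angles add:
R1*R2 = cos(a1 + a2) + sin(a1 + a2)*e12.
a1 + a2 = 16 + 6 = 22 deg
cos(22 deg) = 0.9272
sin(22 deg) = 0.3746
R1*R2 = 0.9272 + 0.3746*e12


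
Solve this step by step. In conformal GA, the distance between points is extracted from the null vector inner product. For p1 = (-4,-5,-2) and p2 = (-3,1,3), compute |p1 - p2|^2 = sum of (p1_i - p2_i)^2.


p1 - p2 = (-1, -6, -5)
|p1 - p2|^2 = (-1)^2 + (-6)^2 + (-5)^2
= 1 + 36 + 25
= 62


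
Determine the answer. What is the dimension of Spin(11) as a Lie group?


Spin(n) double-covers SO(n); both have Lie algebra so(n) of dimension n(n-1)/2.
n = 11
n(n-1) = 11 * 10 = 110
dim Spin(11) = 110/2 = 55


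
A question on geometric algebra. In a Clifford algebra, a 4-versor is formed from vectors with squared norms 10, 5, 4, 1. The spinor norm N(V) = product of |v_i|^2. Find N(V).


Spinor norm N(V) = |v1|^2 * |v2|^2 * ... * |v4|^2
= 10 * 5 * 4 * 1
Running product: 10, 50, 200, 200
N(V) = 200


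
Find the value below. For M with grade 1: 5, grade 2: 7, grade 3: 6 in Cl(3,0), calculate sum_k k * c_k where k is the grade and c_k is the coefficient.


Grade-weighted sum = sum of grade_k * coefficient_k
1*5 = 5
2*7 = 14
3*6 = 18
Total = 5 + 14 + 18 = 37


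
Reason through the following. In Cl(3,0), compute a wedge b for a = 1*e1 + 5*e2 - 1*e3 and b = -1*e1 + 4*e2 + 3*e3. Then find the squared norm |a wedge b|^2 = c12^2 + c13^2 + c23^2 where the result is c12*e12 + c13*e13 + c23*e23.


a wedge b = (a1*b2 - a2*b1)*e12 + (a1*b3 - a3*b1)*e13 + (a2*b3 - a3*b2)*e23
e12 coeff: 1*4 - 5*(-1) = 4 - (-5) = 9
e13 coeff: 1*3 - (-1)*(-1) = 3 - 1 = 2
e23 coeff: 5*3 - (-1)*4 = 15 - (-4) = 19
|a wedge b|^2 = 9^2 + 2^2 + 19^2
= 81 + 4 + 361
= 446


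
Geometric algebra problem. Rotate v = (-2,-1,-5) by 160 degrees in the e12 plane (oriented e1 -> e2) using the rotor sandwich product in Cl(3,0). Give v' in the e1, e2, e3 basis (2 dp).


Rotor R = cos(80deg) - sin(80deg)*e12
Rotation angle theta = 2 * 80 = 160 degrees in the e12 plane (e1 -> e2).
The component perpendicular to the plane (e3) is invariant: v'_3 = v3 = -5.00
cos(160deg) = -0.9397, sin(160deg) = 0.3420
v'_1 = v1*cos(theta) - v2*sin(theta) = -2*(-0.9397) - (-1)*0.3420 = 2.22
v'_2 = v1*sin(theta) + v2*cos(theta) = -2*0.3420 + (-1)*(-0.9397) = 0.26
v' = 2.22*e1 + 0.26*e2 - 5.00*e3


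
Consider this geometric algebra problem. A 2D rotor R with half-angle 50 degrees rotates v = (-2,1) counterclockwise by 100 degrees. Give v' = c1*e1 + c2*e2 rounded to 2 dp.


Rotor R = cos(50deg) - sin(50deg)*e12
Rotation angle theta = 2 * 50 = 100 degrees
v' = R*v*~R rotates v by theta.
cos(100deg) = -0.1736, sin(100deg) = 0.9848
v'_1 = -2*cos(100deg) - 1*sin(100deg)
= -2*(-0.1736) - 1*0.9848
= -0.64
v'_2 = -2*sin(100deg) + 1*cos(100deg)
= -2*0.9848 + 1*(-0.1736)
= -2.14
v' = -0.64*e1 - 2.14*e2


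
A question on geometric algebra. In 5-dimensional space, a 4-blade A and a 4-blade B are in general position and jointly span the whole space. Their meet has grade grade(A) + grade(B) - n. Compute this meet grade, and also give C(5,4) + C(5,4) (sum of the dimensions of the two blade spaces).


Meet grade = grade(A) + grade(B) - n
= 4 + 4 - 5 = 3
C(5,4) = 5
C(5,4) = 5
dim_A + dim_B = 5 + 5 = 10


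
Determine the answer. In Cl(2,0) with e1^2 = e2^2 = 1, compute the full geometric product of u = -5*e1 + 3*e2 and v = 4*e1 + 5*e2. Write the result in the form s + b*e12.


Expand: (-5*e1 + 3*e2)(4*e1 + 5*e2)
= (-5)*4*e1e1 + (-5)*5*e1e2 + 3*4*e2e1 + 3*5*e2e2
Using e1^2 = e2^2 = 1, e2e1 = -e1e2:
Scalar part s = (-5)*4 + 3*5 = -20 + 15 = -5
Bivector part b = (-5)*5 - 3*4 = -25 - 12 = -37
uv = -5 - 37*e12


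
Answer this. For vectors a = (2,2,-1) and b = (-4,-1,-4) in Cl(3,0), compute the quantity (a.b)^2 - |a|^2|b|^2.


a . b = 2*(-4) + 2*(-1) + (-1)*(-4)
= -8 + (-2) + 4 = -6
|a|^2 = 2^2 + 2^2 + (-1)^2 = 9
|b|^2 = (-4)^2 + (-1)^2 + (-4)^2 = 33
(a.b)^2 = (-6)^2 = 36
|a|^2 * |b|^2 = 9 * 33 = 297
Result = 36 - 297 = -261


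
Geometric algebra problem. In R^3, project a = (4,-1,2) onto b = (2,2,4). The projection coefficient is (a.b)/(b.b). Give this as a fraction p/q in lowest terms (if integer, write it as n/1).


Projection coefficient = (a . b) / (b . b)
a . b = 4*2 + (-1)*2 + 2*4
= 8 + (-2) + 8 = 14
b . b = 2^2 + 2^2 + 4^2
= 4 + 4 + 16 = 24
Coefficient = 14/24
In lowest terms: 7/12


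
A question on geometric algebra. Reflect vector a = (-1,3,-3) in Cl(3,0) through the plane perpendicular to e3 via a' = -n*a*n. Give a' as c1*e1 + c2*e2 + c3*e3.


Reflection formula: a' = -n*a*n, with n = e3 (unit vector, n^2 = 1).
For reflection through hyperplane perp to e3:
The component along e3 flips sign, others stay.
a = (-1, 3, -3)
a' = (-1, 3, 3)
a' = -1*e1 + 3*e2 + 3*e3


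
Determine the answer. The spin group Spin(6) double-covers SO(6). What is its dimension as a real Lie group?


Spin(n) double-covers SO(n); both have Lie algebra so(n) of dimension n(n-1)/2.
n = 6
n(n-1) = 6 * 5 = 30
dim Spin(6) = 30/2 = 15


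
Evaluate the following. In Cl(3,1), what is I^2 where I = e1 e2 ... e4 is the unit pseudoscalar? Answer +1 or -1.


The pseudoscalar I = e1...e_n (product of all n generators) of Cl(p,q) satisfies I^2 = (-1)^(q + n(n-1)/2).
p = 3, q = 1, n = p + q = 4
n(n-1)/2 = 4 * 3 / 2 = 6
Exponent = q + n(n-1)/2 = 1 + 6 = 7
I^2 = (-1)^7 = -1


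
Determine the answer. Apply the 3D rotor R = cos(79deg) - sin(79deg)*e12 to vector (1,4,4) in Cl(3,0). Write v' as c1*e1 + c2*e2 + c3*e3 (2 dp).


Rotor R = cos(79deg) - sin(79deg)*e12
Rotation angle theta = 2 * 79 = 158 degrees in the e12 plane (e1 -> e2).
The component perpendicular to the plane (e3) is invariant: v'_3 = v3 = 4.00
cos(158deg) = -0.9272, sin(158deg) = 0.3746
v'_1 = v1*cos(theta) - v2*sin(theta) = 1*(-0.9272) - 4*0.3746 = -2.43
v'_2 = v1*sin(theta) + v2*cos(theta) = 1*0.3746 + 4*(-0.9272) = -3.33
v' = -2.43*e1 - 3.33*e2 + 4.00*e3


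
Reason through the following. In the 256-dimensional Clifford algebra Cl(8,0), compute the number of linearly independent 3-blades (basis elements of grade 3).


Number of grade-k basis blades in Cl(p,q) with n = p + q is C(n, k).
n = 8 + 0 = 8
C(8, 3) = 8! / (3! * 5!)
= 40320 / (6 * 120)
= 56


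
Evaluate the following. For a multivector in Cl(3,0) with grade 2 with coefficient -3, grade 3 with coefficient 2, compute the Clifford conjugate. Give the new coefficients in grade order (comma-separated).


Clifford conjugate sign for grade k: (-1)^(k(k+1)/2)
Grade 2: (-1)^(2*3/2) = (-1)^3 = -1, coeff -3 -> 3
Grade 3: (-1)^(3*4/2) = (-1)^6 = 1, coeff 2 -> 2
Conjugated coefficients: 3, 2


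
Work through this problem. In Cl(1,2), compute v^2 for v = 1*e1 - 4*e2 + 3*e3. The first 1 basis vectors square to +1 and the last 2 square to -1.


v^2 = sum of c_i^2 * e_i^2
Positive signature terms (e_i^2 = +1): 1^2 = 1
Negative signature terms (e_j^2 = -1): (-4)^2 + 3^2 = 25
v^2 = 1 - 25 = -24


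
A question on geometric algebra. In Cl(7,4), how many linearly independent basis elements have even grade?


Even subalgebra dimension = 2^(n-1)
n = 7 + 4 = 11
2^(11 - 1) = 2^10 = 1024
Verification: sum of C(11,k) for even k = 1 + 55 + 330 + 462 + 165 + 11 = 1024
Result = 1024


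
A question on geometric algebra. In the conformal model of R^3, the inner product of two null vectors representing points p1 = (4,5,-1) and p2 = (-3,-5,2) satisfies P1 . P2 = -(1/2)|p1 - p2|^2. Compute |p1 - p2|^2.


p1 - p2 = (7, 10, -3)
|p1 - p2|^2 = 7^2 + 10^2 + (-3)^2
= 49 + 100 + 9
= 158


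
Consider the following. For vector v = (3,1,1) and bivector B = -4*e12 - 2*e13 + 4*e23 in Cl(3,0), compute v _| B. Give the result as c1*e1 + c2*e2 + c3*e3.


Left contraction v _| B = <vB>_1 (grade-1 part of the geometric product vB).
Using e1_|e12 = e2, e2_|e12 = -e1, e1_|e13 = e3, e3_|e13 = -e1, e2_|e23 = e3, e3_|e23 = -e2:
e1 coeff: -v2*b12 - v3*b13 = -(1)*(-4) - (1)*(-2) = 6
e2 coeff: v1*b12 - v3*b23 = (3)*(-4) - (1)*(4) = -16
e3 coeff: v1*b13 + v2*b23 = (3)*(-2) + (1)*(4) = -2
v _| B = 6*e1 - 16*e2 - 2*e3


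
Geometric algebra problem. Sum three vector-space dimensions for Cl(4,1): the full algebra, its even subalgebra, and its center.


n = 4 + 1 = 5
Total dim = 2^5 = 32
Even subalgebra dim = 2^4 = 16
n is odd, so center dim = 2
Sum = 32 + 16 + 2 = 50


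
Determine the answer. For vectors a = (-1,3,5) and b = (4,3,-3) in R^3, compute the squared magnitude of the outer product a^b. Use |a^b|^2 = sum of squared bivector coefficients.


a wedge b = (a1*b2 - a2*b1)*e12 + (a1*b3 - a3*b1)*e13 + (a2*b3 - a3*b2)*e23
e12 coeff: (-1)*3 - 3*4 = -3 - 12 = -15
e13 coeff: (-1)*(-3) - 5*4 = 3 - 20 = -17
e23 coeff: 3*(-3) - 5*3 = -9 - 15 = -24
|a wedge b|^2 = (-15)^2 + (-17)^2 + (-24)^2
= 225 + 289 + 576
= 1090


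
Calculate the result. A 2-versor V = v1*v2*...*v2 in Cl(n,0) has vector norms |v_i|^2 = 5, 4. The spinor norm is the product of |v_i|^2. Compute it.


Spinor norm N(V) = |v1|^2 * |v2|^2 * ... * |v2|^2
= 5 * 4
Running product: 5, 20
N(V) = 20


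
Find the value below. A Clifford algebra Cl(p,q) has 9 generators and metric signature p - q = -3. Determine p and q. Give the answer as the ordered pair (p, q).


We need p + q = 9 and p - q = -3.
Adding: 2p = 9 + (-3) = 6, so p = 3.
Then q = 9 - 3 = 6.
(p, q) = (3, 6)


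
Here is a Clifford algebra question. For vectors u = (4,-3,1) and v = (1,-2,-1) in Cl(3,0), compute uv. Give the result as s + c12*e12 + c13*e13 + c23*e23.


In Cl(3,0): e_i^2 = 1, e_ie_j = -e_je_i for i != j.
Scalar part = u . v = 4*1 + (-3)*(-2) + 1*(-1)
= 4 + 6 + (-1) = 9
e12 coeff = 4*(-2) - (-3)*1 = -8 - (-3) = -5
e13 coeff = 4*(-1) - 1*1 = -4 - 1 = -5
e23 coeff = (-3)*(-1) - 1*(-2) = 3 - (-2) = 5
uv = 9 - 5*e12 - 5*e13 + 5*e23


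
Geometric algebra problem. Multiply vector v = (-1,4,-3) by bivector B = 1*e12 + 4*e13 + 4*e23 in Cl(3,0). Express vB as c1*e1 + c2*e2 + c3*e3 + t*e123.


vB has grade-1 (vector) and grade-3 (trivector) parts: vB = (v _| B) + (v ^ B).
Vector part <vB>_1:
  e1: -v2*b12 - v3*b13 = -(4)*(1) - (-3)*(4) = 8
  e2: v1*b12 - v3*b23 = (-1)*(1) - (-3)*(4) = 11
  e3: v1*b13 + v2*b23 = (-1)*(4) + (4)*(4) = 12
Trivector part <vB>_3:
  e123: v1*b23 - v2*b13 + v3*b12 = (-1)*(4) - (4)*(4) + (-3)*(1) = -23
vB = 8*e1 + 11*e2 + 12*e3 - 23*e123


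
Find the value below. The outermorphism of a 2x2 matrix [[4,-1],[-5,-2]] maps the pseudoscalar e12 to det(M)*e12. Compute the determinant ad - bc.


The outermorphism of a linear map f sends e1^e2 to f(e1)^f(e2).
f(e1) = 4*e1 - 5*e2
f(e2) = -1*e1 - 2*e2
f(e1) ^ f(e2) = (4*e1 - 5*e2) ^ (-1*e1 - 2*e2)
= 4*(-2)*e12 + (-5)*(-1)*e21
= (-8 - 5)*e12
= -13*e12
Coefficient = -13


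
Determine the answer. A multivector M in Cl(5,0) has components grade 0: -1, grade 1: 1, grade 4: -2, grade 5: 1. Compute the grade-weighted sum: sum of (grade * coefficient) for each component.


Grade-weighted sum = sum of grade_k * coefficient_k
0*(-1) = 0
1*1 = 1
4*(-2) = -8
5*1 = 5
Total = 0 + 1 + (-8) + 5 = -2


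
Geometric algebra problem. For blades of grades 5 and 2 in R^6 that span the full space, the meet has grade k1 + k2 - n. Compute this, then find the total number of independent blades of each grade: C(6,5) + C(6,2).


Meet grade = grade(A) + grade(B) - n
= 5 + 2 - 6 = 1
C(6,5) = 6
C(6,2) = 15
dim_A + dim_B = 6 + 15 = 21


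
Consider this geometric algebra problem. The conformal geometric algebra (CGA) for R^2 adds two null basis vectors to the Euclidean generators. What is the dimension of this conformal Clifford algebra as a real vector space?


The conformal model of R^2 uses Cl(3,1): the 2 Euclidean generators plus two extra orthogonal generators e+ (e+^2 = +1) and e- (e-^2 = -1), from which the null vectors e0, einf are built.
Number of generators m = 2 + 2 = 4.
dim Cl(p,q) = 2^m = 2^4 = 16


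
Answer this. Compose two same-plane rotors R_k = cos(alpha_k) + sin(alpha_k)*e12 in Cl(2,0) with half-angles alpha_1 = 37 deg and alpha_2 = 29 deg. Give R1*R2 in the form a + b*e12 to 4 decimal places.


Same-plane rotors commute and their half-angles add:
R1*R2 = cos(a1 + a2) + sin(a1 + a2)*e12.
a1 + a2 = 37 + 29 = 66 deg
cos(66 deg) = 0.4067
sin(66 deg) = 0.9135
R1*R2 = 0.4067 + 0.9135*e12


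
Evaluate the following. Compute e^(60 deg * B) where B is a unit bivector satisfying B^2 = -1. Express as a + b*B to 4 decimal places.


For a unit bivector B with B^2 = -1, the exponential series gives
e^(theta*B) = cos(theta) + sin(theta)*B (the GA analogue of Euler's formula).
theta = 60 degrees = 1.047198 rad
cos(60 deg) = 0.5000
sin(60 deg) = 0.8660
exp(theta*B) = 0.5000 + 0.8660*B


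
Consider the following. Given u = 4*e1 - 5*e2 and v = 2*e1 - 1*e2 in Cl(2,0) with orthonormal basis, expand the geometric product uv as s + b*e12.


Expand: (4*e1 - 5*e2)(2*e1 - 1*e2)
= 4*2*e1e1 + 4*(-1)*e1e2 + (-5)*2*e2e1 + (-5)*(-1)*e2e2
Using e1^2 = e2^2 = 1, e2e1 = -e1e2:
Scalar part s = 4*2 + (-5)*(-1) = 8 + 5 = 13
Bivector part b = 4*(-1) - (-5)*2 = -4 - (-10) = 6
uv = 13 + 6*e12


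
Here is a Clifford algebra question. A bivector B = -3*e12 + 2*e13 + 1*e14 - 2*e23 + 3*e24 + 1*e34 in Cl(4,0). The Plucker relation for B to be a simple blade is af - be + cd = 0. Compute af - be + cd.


Plucker relation: af - be + cd
a*f = (-3)*1 = -3
b*e = 2*3 = 6
c*d = 1*(-2) = -2
af - be + cd = -3 - 6 + (-2)
= -11


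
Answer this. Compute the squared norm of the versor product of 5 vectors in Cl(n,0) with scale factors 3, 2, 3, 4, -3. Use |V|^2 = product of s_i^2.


Each vector v_i has |v_i|^2 = s_i^2
Squared scales: 3^2 = 9, 2^2 = 4, 3^2 = 9, 4^2 = 16, (-3)^2 = 9
|V|^2 = 9 * 4 * 9 * 16 * 9
= 46656


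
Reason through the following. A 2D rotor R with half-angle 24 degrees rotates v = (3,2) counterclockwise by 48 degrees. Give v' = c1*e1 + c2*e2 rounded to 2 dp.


Rotor R = cos(24deg) - sin(24deg)*e12
Rotation angle theta = 2 * 24 = 48 degrees
v' = R*v*~R rotates v by theta.
cos(48deg) = 0.6691, sin(48deg) = 0.7431
v'_1 = 3*cos(48deg) - 2*sin(48deg)
= 3*0.6691 - 2*0.7431
= 0.52
v'_2 = 3*sin(48deg) + 2*cos(48deg)
= 3*0.7431 + 2*0.6691
= 3.57
v' = 0.52*e1 + 3.57*e2


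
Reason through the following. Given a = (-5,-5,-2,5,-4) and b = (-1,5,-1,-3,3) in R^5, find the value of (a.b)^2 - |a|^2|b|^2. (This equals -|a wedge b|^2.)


a . b = (-5)*(-1) + (-5)*5 + (-2)*(-1) + 5*(-3) + (-4)*3
= 5 + (-25) + 2 + (-15) + (-12) = -45
|a|^2 = (-5)^2 + (-5)^2 + (-2)^2 + 5^2 + (-4)^2 = 95
|b|^2 = (-1)^2 + 5^2 + (-1)^2 + (-3)^2 + 3^2 = 45
(a.b)^2 = (-45)^2 = 2025
|a|^2 * |b|^2 = 95 * 45 = 4275
Result = 2025 - 4275 = -2250


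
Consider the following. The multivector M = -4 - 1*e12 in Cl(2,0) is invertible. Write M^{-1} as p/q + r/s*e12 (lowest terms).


M = -4 - 1*e12, where e12^2 = -1.
Since M commutes with its reverse ~M = a - b*e12, M * ~M = a^2 - b^2*e12^2 = a^2 + b^2.
So M^{-1} = ~M / (a^2 + b^2) = (a - b*e12)/(a^2 + b^2).
a^2 + b^2 = 16 + 1 = 17
Scalar part = -4/17 = -4/17
Bivector coeff = 1/17 = 1/17
M^{-1} = -4/17 + 1/17*e12


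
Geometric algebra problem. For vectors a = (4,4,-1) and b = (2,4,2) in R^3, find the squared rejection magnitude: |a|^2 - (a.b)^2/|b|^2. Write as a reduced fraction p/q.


|a|^2 = 4^2 + 4^2 + (-1)^2 = 33
|b|^2 = 2^2 + 4^2 + 2^2 = 24
a . b = 4*2 + 4*4 + (-1)*2 = 22
(a.b)^2 = 22^2 = 484
|rej|^2 = 33 - 484/24
= (792 - 484)/24
= 308/24
In lowest terms: 77/6


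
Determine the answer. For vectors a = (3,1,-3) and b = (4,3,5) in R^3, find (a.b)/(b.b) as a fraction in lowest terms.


Projection coefficient = (a . b) / (b . b)
a . b = 3*4 + 1*3 + (-3)*5
= 12 + 3 + (-15) = 0
b . b = 4^2 + 3^2 + 5^2
= 16 + 9 + 25 = 50
Coefficient = 0/50
In lowest terms: 0/1


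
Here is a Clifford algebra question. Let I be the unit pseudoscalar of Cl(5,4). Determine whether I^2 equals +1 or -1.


The pseudoscalar I = e1...e_n (product of all n generators) of Cl(p,q) satisfies I^2 = (-1)^(q + n(n-1)/2).
p = 5, q = 4, n = p + q = 9
n(n-1)/2 = 9 * 8 / 2 = 36
Exponent = q + n(n-1)/2 = 4 + 36 = 40
I^2 = (-1)^40 = +1


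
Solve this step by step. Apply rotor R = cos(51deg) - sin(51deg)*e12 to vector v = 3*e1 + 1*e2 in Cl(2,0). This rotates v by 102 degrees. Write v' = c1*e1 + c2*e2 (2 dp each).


Rotor R = cos(51deg) - sin(51deg)*e12
Rotation angle theta = 2 * 51 = 102 degrees
v' = R*v*~R rotates v by theta.
cos(102deg) = -0.2079, sin(102deg) = 0.9781
v'_1 = 3*cos(102deg) - 1*sin(102deg)
= 3*(-0.2079) - 1*0.9781
= -1.60
v'_2 = 3*sin(102deg) + 1*cos(102deg)
= 3*0.9781 + 1*(-0.2079)
= 2.73
v' = -1.60*e1 + 2.73*e2


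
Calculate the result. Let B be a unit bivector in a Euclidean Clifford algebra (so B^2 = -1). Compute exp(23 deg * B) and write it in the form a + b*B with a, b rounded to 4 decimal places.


For a unit bivector B with B^2 = -1, the exponential series gives
e^(theta*B) = cos(theta) + sin(theta)*B (the GA analogue of Euler's formula).
theta = 23 degrees = 0.401426 rad
cos(23 deg) = 0.9205
sin(23 deg) = 0.3907
exp(theta*B) = 0.9205 + 0.3907*B


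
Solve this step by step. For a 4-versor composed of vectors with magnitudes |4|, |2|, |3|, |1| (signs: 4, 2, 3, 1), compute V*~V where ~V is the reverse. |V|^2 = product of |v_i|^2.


Each vector v_i has |v_i|^2 = s_i^2
Squared scales: 4^2 = 16, 2^2 = 4, 3^2 = 9, 1^2 = 1
|V|^2 = 16 * 4 * 9 * 1
= 576


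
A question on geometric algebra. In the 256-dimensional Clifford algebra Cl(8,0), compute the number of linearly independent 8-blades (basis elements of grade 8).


Number of grade-k basis blades in Cl(p,q) with n = p + q is C(n, k).
n = 8 + 0 = 8
C(8, 8) = 8! / (8! * 0!)
= 40320 / (40320 * 1)
= 1


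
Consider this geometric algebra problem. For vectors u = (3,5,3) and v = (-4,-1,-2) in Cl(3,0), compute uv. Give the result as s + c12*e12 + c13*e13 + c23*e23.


In Cl(3,0): e_i^2 = 1, e_ie_j = -e_je_i for i != j.
Scalar part = u . v = 3*(-4) + 5*(-1) + 3*(-2)
= -12 + (-5) + (-6) = -23
e12 coeff = 3*(-1) - 5*(-4) = -3 - (-20) = 17
e13 coeff = 3*(-2) - 3*(-4) = -6 - (-12) = 6
e23 coeff = 5*(-2) - 3*(-1) = -10 - (-3) = -7
uv = -23 + 17*e12 + 6*e13 - 7*e23


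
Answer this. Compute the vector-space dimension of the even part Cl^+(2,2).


Even subalgebra dimension = 2^(n-1)
n = 2 + 2 = 4
2^(4 - 1) = 2^3 = 8
Verification: sum of C(4,k) for even k = 1 + 6 + 1 = 8
Result = 8


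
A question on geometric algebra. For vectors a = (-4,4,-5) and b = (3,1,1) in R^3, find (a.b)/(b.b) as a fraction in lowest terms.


Projection coefficient = (a . b) / (b . b)
a . b = (-4)*3 + 4*1 + (-5)*1
= -12 + 4 + (-5) = -13
b . b = 3^2 + 1^2 + 1^2
= 9 + 1 + 1 = 11
Coefficient = -13/11
In lowest terms: -13/11


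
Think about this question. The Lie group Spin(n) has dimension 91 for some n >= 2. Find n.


dim Spin(n) = dim so(n) = n(n-1)/2.
Solve n(n-1)/2 = 91, i.e. n^2 - n - 182 = 0.
Discriminant = 1 + 8*91 = 729
n = (1 + sqrt(729))/2 = (1 + 27)/2 = 14


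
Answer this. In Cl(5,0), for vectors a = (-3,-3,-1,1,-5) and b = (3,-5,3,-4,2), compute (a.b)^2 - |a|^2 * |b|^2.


a . b = (-3)*3 + (-3)*(-5) + (-1)*3 + 1*(-4) + (-5)*2
= -9 + 15 + (-3) + (-4) + (-10) = -11
|a|^2 = (-3)^2 + (-3)^2 + (-1)^2 + 1^2 + (-5)^2 = 45
|b|^2 = 3^2 + (-5)^2 + 3^2 + (-4)^2 + 2^2 = 63
(a.b)^2 = (-11)^2 = 121
|a|^2 * |b|^2 = 45 * 63 = 2835
Result = 121 - 2835 = -2714


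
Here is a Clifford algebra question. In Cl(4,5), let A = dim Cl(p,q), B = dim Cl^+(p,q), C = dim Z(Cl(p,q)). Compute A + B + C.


n = 4 + 5 = 9
Total dim = 2^9 = 512
Even subalgebra dim = 2^8 = 256
n is odd, so center dim = 2
Sum = 512 + 256 + 2 = 770


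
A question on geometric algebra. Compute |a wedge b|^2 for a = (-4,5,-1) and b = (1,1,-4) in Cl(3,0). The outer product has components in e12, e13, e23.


a wedge b = (a1*b2 - a2*b1)*e12 + (a1*b3 - a3*b1)*e13 + (a2*b3 - a3*b2)*e23
e12 coeff: (-4)*1 - 5*1 = -4 - 5 = -9
e13 coeff: (-4)*(-4) - (-1)*1 = 16 - (-1) = 17
e23 coeff: 5*(-4) - (-1)*1 = -20 - (-1) = -19
|a wedge b|^2 = (-9)^2 + 17^2 + (-19)^2
= 81 + 289 + 361
= 731


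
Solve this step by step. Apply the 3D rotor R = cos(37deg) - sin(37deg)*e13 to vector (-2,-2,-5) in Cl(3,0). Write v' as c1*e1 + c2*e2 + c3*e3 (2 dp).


Rotor R = cos(37deg) - sin(37deg)*e13
Rotation angle theta = 2 * 37 = 74 degrees in the e13 plane (e1 -> e3).
The component perpendicular to the plane (e2) is invariant: v'_2 = v2 = -2.00
cos(74deg) = 0.2756, sin(74deg) = 0.9613
v'_1 = v1*cos(theta) - v3*sin(theta) = -2*0.2756 - (-5)*0.9613 = 4.26
v'_3 = v1*sin(theta) + v3*cos(theta) = -2*0.9613 + (-5)*0.2756 = -3.30
v' = 4.26*e1 - 2.00*e2 - 3.30*e3


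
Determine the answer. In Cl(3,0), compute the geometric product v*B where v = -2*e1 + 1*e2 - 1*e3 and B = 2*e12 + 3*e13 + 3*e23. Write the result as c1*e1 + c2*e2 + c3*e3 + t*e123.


vB has grade-1 (vector) and grade-3 (trivector) parts: vB = (v _| B) + (v ^ B).
Vector part <vB>_1:
  e1: -v2*b12 - v3*b13 = -(1)*(2) - (-1)*(3) = 1
  e2: v1*b12 - v3*b23 = (-2)*(2) - (-1)*(3) = -1
  e3: v1*b13 + v2*b23 = (-2)*(3) + (1)*(3) = -3
Trivector part <vB>_3:
  e123: v1*b23 - v2*b13 + v3*b12 = (-2)*(3) - (1)*(3) + (-1)*(2) = -11
vB = 1*e1 - 1*e2 - 3*e3 - 11*e123


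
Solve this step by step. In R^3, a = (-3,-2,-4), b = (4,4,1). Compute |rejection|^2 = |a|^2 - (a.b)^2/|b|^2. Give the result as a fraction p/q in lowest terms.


|a|^2 = (-3)^2 + (-2)^2 + (-4)^2 = 29
|b|^2 = 4^2 + 4^2 + 1^2 = 33
a . b = (-3)*4 + (-2)*4 + (-4)*1 = -24
(a.b)^2 = (-24)^2 = 576
|rej|^2 = 29 - 576/33
= (957 - 576)/33
= 381/33
In lowest terms: 127/11


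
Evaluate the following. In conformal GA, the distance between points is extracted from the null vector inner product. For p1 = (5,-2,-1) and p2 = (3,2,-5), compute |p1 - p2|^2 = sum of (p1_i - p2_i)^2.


p1 - p2 = (2, -4, 4)
|p1 - p2|^2 = 2^2 + (-4)^2 + 4^2
= 4 + 16 + 16
= 36


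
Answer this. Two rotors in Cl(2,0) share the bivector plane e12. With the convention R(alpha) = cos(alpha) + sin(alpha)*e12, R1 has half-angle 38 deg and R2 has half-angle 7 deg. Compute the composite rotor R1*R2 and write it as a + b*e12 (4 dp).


Same-plane rotors commute and their half-angles add:
R1*R2 = cos(a1 + a2) + sin(a1 + a2)*e12.
a1 + a2 = 38 + 7 = 45 deg
cos(45 deg) = 0.7071
sin(45 deg) = 0.7071
R1*R2 = 0.7071 + 0.7071*e12


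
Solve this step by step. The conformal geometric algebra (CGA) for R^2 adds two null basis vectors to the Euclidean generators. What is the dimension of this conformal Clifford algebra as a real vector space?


The conformal model of R^2 uses Cl(3,1): the 2 Euclidean generators plus two extra orthogonal generators e+ (e+^2 = +1) and e- (e-^2 = -1), from which the null vectors e0, einf are built.
Number of generators m = 2 + 2 = 4.
dim Cl(p,q) = 2^m = 2^4 = 16


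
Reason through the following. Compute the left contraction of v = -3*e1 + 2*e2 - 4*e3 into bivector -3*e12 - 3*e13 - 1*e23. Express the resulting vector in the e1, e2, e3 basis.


Left contraction v _| B = <vB>_1 (grade-1 part of the geometric product vB).
Using e1_|e12 = e2, e2_|e12 = -e1, e1_|e13 = e3, e3_|e13 = -e1, e2_|e23 = e3, e3_|e23 = -e2:
e1 coeff: -v2*b12 - v3*b13 = -(2)*(-3) - (-4)*(-3) = -6
e2 coeff: v1*b12 - v3*b23 = (-3)*(-3) - (-4)*(-1) = 5
e3 coeff: v1*b13 + v2*b23 = (-3)*(-3) + (2)*(-1) = 7
v _| B = -6*e1 + 5*e2 + 7*e3


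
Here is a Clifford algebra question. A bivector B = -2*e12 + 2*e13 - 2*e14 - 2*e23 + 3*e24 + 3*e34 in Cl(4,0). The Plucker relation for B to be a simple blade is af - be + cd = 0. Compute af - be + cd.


Plucker relation: af - be + cd
a*f = (-2)*3 = -6
b*e = 2*3 = 6
c*d = (-2)*(-2) = 4
af - be + cd = -6 - 6 + 4
= -8


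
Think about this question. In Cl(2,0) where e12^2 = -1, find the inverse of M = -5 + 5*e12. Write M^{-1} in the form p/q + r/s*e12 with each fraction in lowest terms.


M = -5 + 5*e12, where e12^2 = -1.
Since M commutes with its reverse ~M = a - b*e12, M * ~M = a^2 - b^2*e12^2 = a^2 + b^2.
So M^{-1} = ~M / (a^2 + b^2) = (a - b*e12)/(a^2 + b^2).
a^2 + b^2 = 25 + 25 = 50
Scalar part = -5/50 = -1/10
Bivector coeff = -5/50 = -1/10
M^{-1} = -1/10 - 1/10*e12


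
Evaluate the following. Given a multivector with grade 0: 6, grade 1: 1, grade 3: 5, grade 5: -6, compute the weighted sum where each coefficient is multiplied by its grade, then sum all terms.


Grade-weighted sum = sum of grade_k * coefficient_k
0*6 = 0
1*1 = 1
3*5 = 15
5*(-6) = -30
Total = 0 + 1 + 15 + (-30) = -14


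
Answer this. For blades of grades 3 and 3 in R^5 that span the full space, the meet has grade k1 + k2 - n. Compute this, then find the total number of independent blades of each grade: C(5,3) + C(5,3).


Meet grade = grade(A) + grade(B) - n
= 3 + 3 - 5 = 1
C(5,3) = 10
C(5,3) = 10
dim_A + dim_B = 10 + 10 = 20


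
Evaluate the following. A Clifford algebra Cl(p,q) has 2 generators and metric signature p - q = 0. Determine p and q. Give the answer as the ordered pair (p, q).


We need p + q = 2 and p - q = 0.
Adding: 2p = 2 + 0 = 2, so p = 1.
Then q = 2 - 1 = 1.
(p, q) = (1, 1)


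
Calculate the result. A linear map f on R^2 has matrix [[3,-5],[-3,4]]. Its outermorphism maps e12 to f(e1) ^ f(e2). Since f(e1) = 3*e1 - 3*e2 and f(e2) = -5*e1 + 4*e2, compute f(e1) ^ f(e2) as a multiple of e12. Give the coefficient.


The outermorphism of a linear map f sends e1^e2 to f(e1)^f(e2).
f(e1) = 3*e1 - 3*e2
f(e2) = -5*e1 + 4*e2
f(e1) ^ f(e2) = (3*e1 - 3*e2) ^ (-5*e1 + 4*e2)
= 3*4*e12 + (-3)*(-5)*e21
= (12 - 15)*e12
= -3*e12
Coefficient = -3


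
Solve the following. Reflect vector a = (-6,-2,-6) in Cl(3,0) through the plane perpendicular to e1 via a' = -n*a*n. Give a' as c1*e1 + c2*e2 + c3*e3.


Reflection formula: a' = -n*a*n, with n = e1 (unit vector, n^2 = 1).
For reflection through hyperplane perp to e1:
The component along e1 flips sign, others stay.
a = (-6, -2, -6)
a' = (6, -2, -6)
a' = 6*e1 - 2*e2 - 6*e3


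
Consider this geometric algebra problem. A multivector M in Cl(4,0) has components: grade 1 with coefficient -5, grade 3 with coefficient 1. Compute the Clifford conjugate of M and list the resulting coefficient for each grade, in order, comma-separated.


Clifford conjugate sign for grade k: (-1)^(k(k+1)/2)
Grade 1: (-1)^(1*2/2) = (-1)^1 = -1, coeff -5 -> 5
Grade 3: (-1)^(3*4/2) = (-1)^6 = 1, coeff 1 -> 1
Conjugated coefficients: 5, 1


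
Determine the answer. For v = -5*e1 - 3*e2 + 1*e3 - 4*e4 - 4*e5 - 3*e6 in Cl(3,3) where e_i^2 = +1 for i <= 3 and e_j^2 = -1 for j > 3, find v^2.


v^2 = sum of c_i^2 * e_i^2
Positive signature terms (e_i^2 = +1): (-5)^2 + (-3)^2 + 1^2 = 35
Negative signature terms (e_j^2 = -1): (-4)^2 + (-4)^2 + (-3)^2 = 41
v^2 = 35 - 41 = -6


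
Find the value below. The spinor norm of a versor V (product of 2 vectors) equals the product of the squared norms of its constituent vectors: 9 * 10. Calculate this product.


Spinor norm N(V) = |v1|^2 * |v2|^2 * ... * |v2|^2
= 9 * 10
Running product: 9, 90
N(V) = 90


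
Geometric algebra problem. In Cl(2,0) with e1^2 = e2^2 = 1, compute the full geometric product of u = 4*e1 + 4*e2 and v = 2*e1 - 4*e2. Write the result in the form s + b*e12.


Expand: (4*e1 + 4*e2)(2*e1 - 4*e2)
= 4*2*e1e1 + 4*(-4)*e1e2 + 4*2*e2e1 + 4*(-4)*e2e2
Using e1^2 = e2^2 = 1, e2e1 = -e1e2:
Scalar part s = 4*2 + 4*(-4) = 8 + (-16) = -8
Bivector part b = 4*(-4) - 4*2 = -16 - 8 = -24
uv = -8 - 24*e12


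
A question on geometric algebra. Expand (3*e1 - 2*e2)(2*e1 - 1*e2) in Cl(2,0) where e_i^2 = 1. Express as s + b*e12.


Expand: (3*e1 - 2*e2)(2*e1 - 1*e2)
= 3*2*e1e1 + 3*(-1)*e1e2 + (-2)*2*e2e1 + (-2)*(-1)*e2e2
Using e1^2 = e2^2 = 1, e2e1 = -e1e2:
Scalar part s = 3*2 + (-2)*(-1) = 6 + 2 = 8
Bivector part b = 3*(-1) - (-2)*2 = -3 - (-4) = 1
uv = 8 + 1*e12


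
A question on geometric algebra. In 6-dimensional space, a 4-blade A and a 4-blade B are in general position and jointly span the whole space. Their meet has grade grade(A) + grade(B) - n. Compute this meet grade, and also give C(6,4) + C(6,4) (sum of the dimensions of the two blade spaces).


Meet grade = grade(A) + grade(B) - n
= 4 + 4 - 6 = 2
C(6,4) = 15
C(6,4) = 15
dim_A + dim_B = 15 + 15 = 30


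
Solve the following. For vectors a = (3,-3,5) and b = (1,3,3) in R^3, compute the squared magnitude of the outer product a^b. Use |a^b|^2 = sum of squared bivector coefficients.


a wedge b = (a1*b2 - a2*b1)*e12 + (a1*b3 - a3*b1)*e13 + (a2*b3 - a3*b2)*e23
e12 coeff: 3*3 - (-3)*1 = 9 - (-3) = 12
e13 coeff: 3*3 - 5*1 = 9 - 5 = 4
e23 coeff: (-3)*3 - 5*3 = -9 - 15 = -24
|a wedge b|^2 = 12^2 + 4^2 + (-24)^2
= 144 + 16 + 576
= 736


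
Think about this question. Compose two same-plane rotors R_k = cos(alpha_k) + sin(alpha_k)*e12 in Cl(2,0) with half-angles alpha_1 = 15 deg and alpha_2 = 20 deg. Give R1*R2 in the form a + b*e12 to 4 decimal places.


Same-plane rotors commute and their half-angles add:
R1*R2 = cos(a1 + a2) + sin(a1 + a2)*e12.
a1 + a2 = 15 + 20 = 35 deg
cos(35 deg) = 0.8192
sin(35 deg) = 0.5736
R1*R2 = 0.8192 + 0.5736*e12


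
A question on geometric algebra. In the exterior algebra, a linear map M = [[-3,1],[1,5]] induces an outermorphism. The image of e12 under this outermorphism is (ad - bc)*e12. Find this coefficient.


The outermorphism of a linear map f sends e1^e2 to f(e1)^f(e2).
f(e1) = -3*e1 + 1*e2
f(e2) = 1*e1 + 5*e2
f(e1) ^ f(e2) = (-3*e1 + 1*e2) ^ (1*e1 + 5*e2)
= (-3)*5*e12 + 1*1*e21
= (-15 - 1)*e12
= -16*e12
Coefficient = -16


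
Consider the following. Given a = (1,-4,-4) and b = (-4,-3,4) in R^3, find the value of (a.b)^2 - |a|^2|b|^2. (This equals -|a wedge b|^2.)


a . b = 1*(-4) + (-4)*(-3) + (-4)*4
= -4 + 12 + (-16) = -8
|a|^2 = 1^2 + (-4)^2 + (-4)^2 = 33
|b|^2 = (-4)^2 + (-3)^2 + 4^2 = 41
(a.b)^2 = (-8)^2 = 64
|a|^2 * |b|^2 = 33 * 41 = 1353
Result = 64 - 1353 = -1289


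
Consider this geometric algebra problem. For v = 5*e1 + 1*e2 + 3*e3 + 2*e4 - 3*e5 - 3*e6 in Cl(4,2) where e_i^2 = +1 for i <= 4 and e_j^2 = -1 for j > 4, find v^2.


v^2 = sum of c_i^2 * e_i^2
Positive signature terms (e_i^2 = +1): 5^2 + 1^2 + 3^2 + 2^2 = 39
Negative signature terms (e_j^2 = -1): (-3)^2 + (-3)^2 = 18
v^2 = 39 - 18 = 21


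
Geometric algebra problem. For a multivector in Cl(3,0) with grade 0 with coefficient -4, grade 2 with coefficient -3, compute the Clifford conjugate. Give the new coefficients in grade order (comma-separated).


Clifford conjugate sign for grade k: (-1)^(k(k+1)/2)
Grade 0: (-1)^(0*1/2) = (-1)^0 = 1, coeff -4 -> -4
Grade 2: (-1)^(2*3/2) = (-1)^3 = -1, coeff -3 -> 3
Conjugated coefficients: -4, 3


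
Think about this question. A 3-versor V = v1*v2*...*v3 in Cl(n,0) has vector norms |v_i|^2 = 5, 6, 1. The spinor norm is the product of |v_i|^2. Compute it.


Spinor norm N(V) = |v1|^2 * |v2|^2 * ... * |v3|^2
= 5 * 6 * 1
Running product: 5, 30, 30
N(V) = 30


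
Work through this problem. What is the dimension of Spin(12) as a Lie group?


Spin(n) double-covers SO(n); both have Lie algebra so(n) of dimension n(n-1)/2.
n = 12
n(n-1) = 12 * 11 = 132
dim Spin(12) = 132/2 = 66


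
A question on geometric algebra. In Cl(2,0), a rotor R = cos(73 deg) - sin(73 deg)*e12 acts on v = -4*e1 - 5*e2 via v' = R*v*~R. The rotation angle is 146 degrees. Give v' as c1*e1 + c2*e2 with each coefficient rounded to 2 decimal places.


Rotor R = cos(73deg) - sin(73deg)*e12
Rotation angle theta = 2 * 73 = 146 degrees
v' = R*v*~R rotates v by theta.
cos(146deg) = -0.8290, sin(146deg) = 0.5592
v'_1 = -4*cos(146deg) - (-5)*sin(146deg)
= -4*(-0.8290) - (-5)*0.5592
= 6.11
v'_2 = -4*sin(146deg) + (-5)*cos(146deg)
= -4*0.5592 + (-5)*(-0.8290)
= 1.91
v' = 6.11*e1 + 1.91*e2


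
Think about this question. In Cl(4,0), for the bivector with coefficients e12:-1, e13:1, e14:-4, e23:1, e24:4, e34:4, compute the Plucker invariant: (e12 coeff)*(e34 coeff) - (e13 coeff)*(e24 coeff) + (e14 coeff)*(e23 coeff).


Plucker relation: af - be + cd
a*f = (-1)*4 = -4
b*e = 1*4 = 4
c*d = (-4)*1 = -4
af - be + cd = -4 - 4 + (-4)
= -12


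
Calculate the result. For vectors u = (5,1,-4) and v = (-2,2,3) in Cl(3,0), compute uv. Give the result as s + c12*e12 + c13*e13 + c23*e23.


In Cl(3,0): e_i^2 = 1, e_ie_j = -e_je_i for i != j.
Scalar part = u . v = 5*(-2) + 1*2 + (-4)*3
= -10 + 2 + (-12) = -20
e12 coeff = 5*2 - 1*(-2) = 10 - (-2) = 12
e13 coeff = 5*3 - (-4)*(-2) = 15 - 8 = 7
e23 coeff = 1*3 - (-4)*2 = 3 - (-8) = 11
uv = -20 + 12*e12 + 7*e13 + 11*e23


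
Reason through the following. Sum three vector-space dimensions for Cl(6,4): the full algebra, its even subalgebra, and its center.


n = 6 + 4 = 10
Total dim = 2^10 = 1024
Even subalgebra dim = 2^9 = 512
n is even, so center dim = 1
Sum = 1024 + 512 + 1 = 1537


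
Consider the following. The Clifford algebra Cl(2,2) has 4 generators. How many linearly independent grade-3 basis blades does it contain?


Number of grade-k basis blades in Cl(p,q) with n = p + q is C(n, k).
n = 2 + 2 = 4
C(4, 3) = 4! / (3! * 1!)
= 24 / (6 * 1)
= 4
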